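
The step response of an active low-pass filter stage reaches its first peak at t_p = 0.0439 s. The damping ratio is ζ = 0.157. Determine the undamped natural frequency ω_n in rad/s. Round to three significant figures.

ω_n ≈ 72.5 rad/s

Peak time t_p = π/ω_d, so ω_d = π/t_p = π/0.0439 = 71.6 rad/s.
ω_n = ω_d/√(1−ζ²) = 71.6/√0.975 = 72.5 rad/s.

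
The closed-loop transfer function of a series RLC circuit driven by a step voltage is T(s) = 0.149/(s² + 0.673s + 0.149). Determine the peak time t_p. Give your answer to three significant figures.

t_p ≈ 16.6 s

ω_n = √0.149 = 0.386 rad/s; ζ = 0.673/(2·0.386) = 0.872.
ω_d = 0.386·√(1 − 0.872²) = 0.189 rad/s. Then t_p = π/ω_d = 16.6 s.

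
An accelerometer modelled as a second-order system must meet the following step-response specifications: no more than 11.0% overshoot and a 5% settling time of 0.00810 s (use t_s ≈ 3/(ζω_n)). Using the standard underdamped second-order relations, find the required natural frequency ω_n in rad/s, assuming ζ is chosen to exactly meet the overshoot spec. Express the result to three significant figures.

ω_n ≈ 644 rad/s

Inverting the overshoot relation: ζ = |ln 0.110|/√(π² + ln²0.110) = 0.575.
Then ω_n = 3/(ζ t_s) = 3/(0.575 × 0.00810) = 644 rad/s.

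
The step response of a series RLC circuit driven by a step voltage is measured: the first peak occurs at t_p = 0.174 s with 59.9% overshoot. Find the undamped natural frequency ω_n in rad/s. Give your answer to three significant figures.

The overshoot fixes ζ = −ln(OS)/√(π²+ln²(OS)) = 0.161.
t_p = π/ω_d ⇒ ω_d = 18.1 rad/s; then ω_n = ω_d/√(1−ζ²) = 18.3 rad/s.

ω_n ≈ 18.3 rad/s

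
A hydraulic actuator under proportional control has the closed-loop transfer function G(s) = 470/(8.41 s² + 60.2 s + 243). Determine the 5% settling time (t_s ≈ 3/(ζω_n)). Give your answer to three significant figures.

Dividing through by 8.41: denominator becomes s² + 7.158 s + 28.89.
So ω_n = √28.89 = 5.38 rad/s and ζ = 7.158/(2·5.38) = 0.666.
t_s ≈ 3/(ζω_n) = 0.838 s.

t_s ≈ 0.838 s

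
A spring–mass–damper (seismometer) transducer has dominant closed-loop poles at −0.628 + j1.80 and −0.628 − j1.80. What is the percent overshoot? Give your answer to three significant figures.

%OS ≈ 33.4%

The poles are at −σ ± jω_d with σ = 0.628 and ω_d = 1.80, so ω_n = √(σ²+ω_d²) = 1.91 rad/s and ζ = σ/ω_n = 0.329.
%OS = 100 e^{−πζ/√(1−ζ²)} with ζ = 0.329 gives 33.4%.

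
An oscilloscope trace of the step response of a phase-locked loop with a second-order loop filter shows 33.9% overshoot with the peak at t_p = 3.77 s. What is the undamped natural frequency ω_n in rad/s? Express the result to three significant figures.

From the overshoot, ζ = −ln(OS)/√(π²+ln²(OS)) = 0.326.
From t_p = π/ω_d, ω_d = π/3.77 = 0.833 rad/s, so ω_n = ω_d/√(1−ζ²) = 0.881 rad/s.

ω_n ≈ 0.881 rad/s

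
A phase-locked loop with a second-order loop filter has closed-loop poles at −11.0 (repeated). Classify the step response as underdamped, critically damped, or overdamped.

critically damped

Since there is a repeated negative-real pole, the response is critically damped.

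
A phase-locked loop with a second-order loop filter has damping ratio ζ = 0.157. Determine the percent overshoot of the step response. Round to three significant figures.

For an underdamped second-order system, %OS = 100·exp(−πζ/√(1−ζ²)).
πζ/√(1−ζ²) = π·0.157/√(1−0.0246) = 0.4994, so %OS = 100·e^(−0.4994) = 60.7%.

%OS ≈ 60.7%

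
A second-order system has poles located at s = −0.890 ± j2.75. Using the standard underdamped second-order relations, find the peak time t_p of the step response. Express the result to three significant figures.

t_p = π/ω_d with ω_d = 2.75 (the imaginary part), so t_p = 1.14 s.

t_p ≈ 1.14 s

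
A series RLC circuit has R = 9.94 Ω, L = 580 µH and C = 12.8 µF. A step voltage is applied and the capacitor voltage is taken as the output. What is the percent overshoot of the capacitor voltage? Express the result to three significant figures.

For a series RLC circuit (capacitor voltage as output), ω_n = 1/√(LC) = 1/√(580 µH · 12.8 µF) = 11600 rad/s.
ζ = (R/2)·√(C/L) = (9.94/2)·√(12.8 µF/580 µH) = 0.738.
Overshoot: exp(−π·0.738/√(1−0.738²)) = 0.0321, i.e. 3.21%.

%OS ≈ 3.21%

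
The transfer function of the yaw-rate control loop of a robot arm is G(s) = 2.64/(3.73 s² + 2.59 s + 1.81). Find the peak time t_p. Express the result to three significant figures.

Dividing through by 3.73: denominator becomes s² + 0.6944 s + 0.4853.
So ω_n = √0.4853 = 0.697 rad/s and ζ = 0.6944/(2·0.697) = 0.498.
ω_d = 0.697·√(1 − 0.498²) = 0.604 rad/s. t_p = π/ω_d = 5.20 s.

t_p ≈ 5.20 s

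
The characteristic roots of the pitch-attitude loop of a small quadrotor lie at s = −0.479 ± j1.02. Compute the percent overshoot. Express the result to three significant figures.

%OS ≈ 22.9%

The poles are at −σ ± jω_d with σ = 0.479 and ω_d = 1.02, so ω_n = √(σ²+ω_d²) = 1.13 rad/s and ζ = σ/ω_n = 0.425.
%OS = 100·exp(−πζ/√(1−ζ²)) = 22.9%.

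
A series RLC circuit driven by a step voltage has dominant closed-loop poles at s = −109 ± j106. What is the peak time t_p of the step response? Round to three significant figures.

t_p ≈ 0.0296 s

t_p = π/ω_d with ω_d = 106 (the imaginary part), so t_p = 0.0296 s.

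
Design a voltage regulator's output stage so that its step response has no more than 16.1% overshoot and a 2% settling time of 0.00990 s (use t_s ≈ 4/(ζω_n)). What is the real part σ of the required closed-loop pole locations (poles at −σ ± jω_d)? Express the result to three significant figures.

The settling-time spec alone fixes σ = ζω_n = 4/t_s = 4/0.00990 = 404.
(Overshoot then fixes ζ = 0.503 and hence ω_d = σ·√(1−ζ²)/ζ = 695 rad/s.)

σ ≈ 404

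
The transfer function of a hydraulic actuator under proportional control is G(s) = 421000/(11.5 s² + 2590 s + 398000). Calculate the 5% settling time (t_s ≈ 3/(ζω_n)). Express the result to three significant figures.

Dividing through by 11.5: denominator becomes s² + 225.2 s + 34610.
So ω_n = √34610 = 186 rad/s and ζ = 225.2/(2·186) = 0.605.
t_s ≈ 3/(ζω_n) = 0.0266 s.

t_s ≈ 0.0266 s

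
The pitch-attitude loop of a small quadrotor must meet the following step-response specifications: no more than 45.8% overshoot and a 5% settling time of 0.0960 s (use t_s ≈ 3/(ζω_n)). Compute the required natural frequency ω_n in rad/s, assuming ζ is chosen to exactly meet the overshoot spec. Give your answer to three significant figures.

ζ = −ln(OS)/√(π² + (ln OS)²). With OS = 0.458, ln OS = −0.7809 and ζ = 0.7809/3.237 = 0.241.
From t_s ≈ 3/(ζω_n): ω_n = 3/(ζ·t_s) = 3/(0.241·0.0960) = 130 rad/s.

ω_n ≈ 130 rad/s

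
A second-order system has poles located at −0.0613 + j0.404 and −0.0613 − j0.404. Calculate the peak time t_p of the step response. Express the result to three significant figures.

t_p = π/ω_d with ω_d = 0.404 (the imaginary part), so t_p = 7.78 s.

t_p ≈ 7.78 s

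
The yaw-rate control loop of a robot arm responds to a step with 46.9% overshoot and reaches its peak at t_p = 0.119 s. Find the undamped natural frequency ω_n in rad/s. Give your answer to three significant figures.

From the overshoot, ζ = −ln(OS)/√(π²+ln²(OS)) = 0.234.
From t_p = π/ω_d, ω_d = π/0.119 = 26.4 rad/s, so ω_n = ω_d/√(1−ζ²) = 27.2 rad/s.

ω_n ≈ 27.2 rad/s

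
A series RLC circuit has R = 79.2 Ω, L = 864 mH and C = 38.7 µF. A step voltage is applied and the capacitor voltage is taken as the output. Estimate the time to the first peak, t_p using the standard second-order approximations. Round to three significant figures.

t_p ≈ 0.0188 s

For a series RLC circuit (capacitor voltage as output), ω_n = 1/√(LC) = 1/√(864 mH · 38.7 µF) = 173 rad/s.
ζ = (R/2)·√(C/L) = (79.2/2)·√(38.7 µF/864 mH) = 0.265.
The damped frequency ω_d = ω_n√(1−ζ²) = 167 rad/s. t_p = π/ω_d = 0.0188 s.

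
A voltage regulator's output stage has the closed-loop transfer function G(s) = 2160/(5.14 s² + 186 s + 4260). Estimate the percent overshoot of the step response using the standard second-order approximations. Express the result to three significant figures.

Dividing through by 5.14: denominator becomes s² + 36.19 s + 828.8.
So ω_n = √828.8 = 28.8 rad/s and ζ = 36.19/(2·28.8) = 0.628.
Overshoot: exp(−π·0.628/√(1−0.628²)) = 0.0790, i.e. 7.90%.

%OS ≈ 7.90%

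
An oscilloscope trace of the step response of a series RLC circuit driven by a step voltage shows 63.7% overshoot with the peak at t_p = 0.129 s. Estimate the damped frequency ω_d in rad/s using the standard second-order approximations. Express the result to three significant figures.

ω_d ≈ 24.4 rad/s

t_p = π/ω_d, so ω_d = π/0.129 = 24.4 rad/s.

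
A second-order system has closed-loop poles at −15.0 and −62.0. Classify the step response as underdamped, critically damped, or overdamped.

overdamped

Since the poles are distinct, negative and real, the response is overdamped.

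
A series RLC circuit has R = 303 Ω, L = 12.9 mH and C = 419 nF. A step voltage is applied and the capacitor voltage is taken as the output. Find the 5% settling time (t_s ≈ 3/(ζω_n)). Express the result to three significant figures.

For a series RLC circuit (capacitor voltage as output), ω_n = 1/√(LC) = 1/√(12.9 mH · 419 nF) = 13600 rad/s.
ζ = (R/2)·√(C/L) = (303/2)·√(419 nF/12.9 mH) = 0.863.
t_s ≈ 3/(ζω_n) = 0.000255 s.

t_s ≈ 0.000255 s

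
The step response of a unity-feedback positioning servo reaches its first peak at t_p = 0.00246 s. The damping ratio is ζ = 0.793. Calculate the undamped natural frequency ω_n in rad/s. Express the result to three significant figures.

ω_n ≈ 2100 rad/s

Peak time t_p = π/ω_d, so ω_d = π/t_p = π/0.00246 = 1280 rad/s.
ω_n = ω_d/√(1−ζ²) = 1280/√0.371 = 2100 rad/s.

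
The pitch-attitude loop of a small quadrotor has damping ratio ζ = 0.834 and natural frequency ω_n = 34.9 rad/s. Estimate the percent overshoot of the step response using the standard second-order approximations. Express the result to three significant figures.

For an underdamped second-order system, %OS = 100·exp(−πζ/√(1−ζ²)).
πζ/√(1−ζ²) = π·0.834/√(1−0.696) = 4.749, so %OS = 100·e^(−4.749) = 0.866%.

%OS ≈ 0.866%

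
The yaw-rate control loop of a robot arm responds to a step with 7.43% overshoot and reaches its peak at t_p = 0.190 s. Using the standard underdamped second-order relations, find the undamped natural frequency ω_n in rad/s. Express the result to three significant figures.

ω_n ≈ 21.5 rad/s

From the overshoot, ζ = −ln(OS)/√(π²+ln²(OS)) = 0.638.
From t_p = π/ω_d, ω_d = π/0.190 = 16.5 rad/s, so ω_n = ω_d/√(1−ζ²) = 21.5 rad/s.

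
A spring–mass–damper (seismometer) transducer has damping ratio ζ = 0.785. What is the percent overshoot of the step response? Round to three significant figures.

%OS ≈ 1.87%

For an underdamped second-order system, %OS = 100·exp(−πζ/√(1−ζ²)).
πζ/√(1−ζ²) = π·0.785/√(1−0.616) = 3.981, so %OS = 100·e^(−3.981) = 1.87%.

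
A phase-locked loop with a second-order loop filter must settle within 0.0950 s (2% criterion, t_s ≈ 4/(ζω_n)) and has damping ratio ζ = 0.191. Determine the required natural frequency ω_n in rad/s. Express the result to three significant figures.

Rearranging t_s ≈ 4/(ζω_n) gives ω_n = 4/(ζ·t_s) = 4/(0.191 × 0.0950) = 220 rad/s.

ω_n ≈ 220 rad/s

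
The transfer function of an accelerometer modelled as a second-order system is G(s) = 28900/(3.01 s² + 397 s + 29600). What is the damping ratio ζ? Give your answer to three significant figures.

Dividing through by 3.01: denominator becomes s² + 131.9 s + 9834.
So ω_n = √9834 = 99.2 rad/s and ζ = 131.9/(2·99.2) = 0.665.

ζ ≈ 0.665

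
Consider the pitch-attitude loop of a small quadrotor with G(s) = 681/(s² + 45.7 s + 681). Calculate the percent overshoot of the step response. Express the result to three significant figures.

%OS ≈ 0.336%

Comparing the denominator to s² + 2ζω_n s + ω_n²: ω_n = √681 = 26.1 rad/s, and 2ζω_n = 45.7 so ζ = 45.7/(2·26.1) = 0.876.
%OS = 100·exp(−πζ/√(1−ζ²)) = 0.336%.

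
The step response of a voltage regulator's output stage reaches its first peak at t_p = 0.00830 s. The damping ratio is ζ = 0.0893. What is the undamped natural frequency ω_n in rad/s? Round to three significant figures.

ω_n ≈ 380 rad/s

Peak time t_p = π/ω_d, so ω_d = π/t_p = π/0.00830 = 379 rad/s.
ω_n = ω_d/√(1−ζ²) = 379/√0.992 = 380 rad/s.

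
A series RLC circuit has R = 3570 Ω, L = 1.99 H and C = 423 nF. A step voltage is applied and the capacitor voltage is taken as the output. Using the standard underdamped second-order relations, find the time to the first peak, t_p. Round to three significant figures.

t_p ≈ 0.00507 s

For a series RLC circuit (capacitor voltage as output), ω_n = 1/√(LC) = 1/√(1.99 H · 423 nF) = 1090 rad/s.
ζ = (R/2)·√(C/L) = (3570/2)·√(423 nF/1.99 H) = 0.823.
ω_d = 1090·√(1 − 0.823²) = 619 rad/s. t_p = π/ω_d = 0.00507 s.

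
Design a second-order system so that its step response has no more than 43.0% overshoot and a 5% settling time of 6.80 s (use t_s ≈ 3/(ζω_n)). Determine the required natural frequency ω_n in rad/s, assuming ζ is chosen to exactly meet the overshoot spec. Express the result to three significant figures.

Inverting the overshoot relation: ζ = |ln 0.430|/√(π² + ln²0.430) = 0.259.
From t_s ≈ 3/(ζω_n): ω_n = 3/(ζ·t_s) = 3/(0.259·6.80) = 1.70 rad/s.

ω_n ≈ 1.70 rad/s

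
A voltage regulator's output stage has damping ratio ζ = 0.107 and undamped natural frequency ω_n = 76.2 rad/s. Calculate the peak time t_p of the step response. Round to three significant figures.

t_p ≈ 0.0415 s

The damped frequency is ω_d = ω_n√(1−ζ²) = 76.2·√(1−0.0114) = 75.8 rad/s.
Peak time t_p = π/ω_d = π/75.8 = 0.0415 s.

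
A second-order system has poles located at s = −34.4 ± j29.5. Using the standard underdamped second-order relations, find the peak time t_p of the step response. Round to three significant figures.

t_p = π/ω_d with ω_d = 29.5 (the imaginary part), so t_p = 0.106 s.

t_p ≈ 0.106 s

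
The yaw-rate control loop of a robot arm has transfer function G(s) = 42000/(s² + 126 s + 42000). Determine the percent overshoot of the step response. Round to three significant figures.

%OS ≈ 36.2%

Matching coefficients with s² + 2ζω_n s + ω_n² gives ω_n² = 42000 ⇒ ω_n = 205 rad/s, and ζ = 126/(2ω_n) = 0.307.
%OS = 100·exp(−πζ/√(1−ζ²)) = 36.2%.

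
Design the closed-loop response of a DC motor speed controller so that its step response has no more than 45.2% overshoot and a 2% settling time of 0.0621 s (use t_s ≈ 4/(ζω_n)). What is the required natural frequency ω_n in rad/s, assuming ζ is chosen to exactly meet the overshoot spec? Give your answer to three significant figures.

From %OS = 100·exp(−πζ/√(1−ζ²)), invert to get ζ = −ln(OS)/√(π² + ln²(OS)) with OS = 0.452.
−ln 0.452 = 0.7941, so ζ = 0.7941/√(π² + 0.6306) = 0.245.
Then ω_n = 4/(ζ t_s) = 4/(0.245 × 0.0621) = 263 rad/s.

ω_n ≈ 263 rad/s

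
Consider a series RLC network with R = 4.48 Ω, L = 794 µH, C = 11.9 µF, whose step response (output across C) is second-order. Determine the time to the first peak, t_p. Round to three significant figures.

t_p ≈ 0.000318 s

For a series RLC circuit (capacitor voltage as output), ω_n = 1/√(LC) = 1/√(794 µH · 11.9 µF) = 10300 rad/s.
ζ = (R/2)·√(C/L) = (4.48/2)·√(11.9 µF/794 µH) = 0.274.
ω_d = ω_n√(1−ζ²) = 9890 rad/s. t_p = π/ω_d = 0.000318 s.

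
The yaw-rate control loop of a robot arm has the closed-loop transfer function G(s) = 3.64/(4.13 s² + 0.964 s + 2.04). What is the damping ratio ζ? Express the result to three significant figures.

Dividing through by 4.13: denominator becomes s² + 0.2334 s + 0.4939.
So ω_n = √0.4939 = 0.703 rad/s and ζ = 0.2334/(2·0.703) = 0.166.

ζ ≈ 0.166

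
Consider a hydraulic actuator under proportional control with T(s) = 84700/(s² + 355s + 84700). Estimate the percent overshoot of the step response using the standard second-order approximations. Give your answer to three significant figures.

%OS ≈ 8.91%

Comparing the denominator to s² + 2ζω_n s + ω_n²: ω_n = √84700 = 291 rad/s, and 2ζω_n = 355 so ζ = 355/(2·291) = 0.610.
Overshoot: exp(−π·0.610/√(1−0.610²)) = 0.0891, i.e. 8.91%.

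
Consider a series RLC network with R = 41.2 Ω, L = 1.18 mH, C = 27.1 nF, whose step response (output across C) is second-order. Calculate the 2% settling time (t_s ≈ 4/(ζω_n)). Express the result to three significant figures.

t_s ≈ 0.000229 s

For a series RLC circuit (capacitor voltage as output), ω_n = 1/√(LC) = 1/√(1.18 mH · 27.1 nF) = 177000 rad/s.
ζ = (R/2)·√(C/L) = (41.2/2)·√(27.1 nF/1.18 mH) = 0.0987.
t_s ≈ 4/(ζω_n) = 0.000229 s.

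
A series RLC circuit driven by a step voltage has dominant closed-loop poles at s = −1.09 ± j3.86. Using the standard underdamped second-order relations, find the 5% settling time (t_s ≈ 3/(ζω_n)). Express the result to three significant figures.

t_s ≈ 2.75 s

For poles at −σ ± jω_d, ζω_n = σ = 1.09, so t_s ≈ 3/σ = 2.75 s.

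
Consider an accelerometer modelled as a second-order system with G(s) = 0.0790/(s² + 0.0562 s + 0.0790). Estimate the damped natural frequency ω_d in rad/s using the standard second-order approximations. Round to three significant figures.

Comparing the denominator to s² + 2ζω_n s + ω_n²: ω_n = √0.0790 = 0.281 rad/s, and 2ζω_n = 0.0562 so ζ = 0.0562/(2·0.281) = 0.100.
ω_d = 0.281·√(1 − 0.100²) = 0.280 rad/s.

ω_d ≈ 0.280 rad/s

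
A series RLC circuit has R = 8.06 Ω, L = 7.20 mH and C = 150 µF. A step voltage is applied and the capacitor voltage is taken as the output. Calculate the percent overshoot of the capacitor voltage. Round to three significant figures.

For a series RLC circuit (capacitor voltage as output), ω_n = 1/√(LC) = 1/√(7.20 mH · 150 µF) = 962 rad/s.
ζ = (R/2)·√(C/L) = (8.06/2)·√(150 µF/7.20 mH) = 0.582.
Overshoot: exp(−π·0.582/√(1−0.582²)) = 0.106, i.e. 10.6%.

%OS ≈ 10.6%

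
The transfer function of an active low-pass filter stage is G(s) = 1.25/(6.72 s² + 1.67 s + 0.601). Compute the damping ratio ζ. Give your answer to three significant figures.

Dividing through by 6.72: denominator becomes s² + 0.2485 s + 0.08943.
So ω_n = √0.08943 = 0.299 rad/s and ζ = 0.2485/(2·0.299) = 0.415.

ζ ≈ 0.415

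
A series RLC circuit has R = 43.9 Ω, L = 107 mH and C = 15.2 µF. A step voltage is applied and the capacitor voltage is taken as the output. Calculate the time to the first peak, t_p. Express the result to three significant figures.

t_p ≈ 0.00415 s

For a series RLC circuit (capacitor voltage as output), ω_n = 1/√(LC) = 1/√(107 mH · 15.2 µF) = 784 rad/s.
ζ = (R/2)·√(C/L) = (43.9/2)·√(15.2 µF/107 mH) = 0.262.
ω_d = ω_n√(1−ζ²) = 757 rad/s. t_p = π/ω_d = 0.00415 s.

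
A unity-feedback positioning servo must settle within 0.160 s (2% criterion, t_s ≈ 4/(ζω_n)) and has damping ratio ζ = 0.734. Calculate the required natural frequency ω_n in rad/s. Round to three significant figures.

ω_n ≈ 34.1 rad/s

Rearranging t_s ≈ 4/(ζω_n) gives ω_n = 4/(ζ·t_s) = 4/(0.734 × 0.160) = 34.1 rad/s.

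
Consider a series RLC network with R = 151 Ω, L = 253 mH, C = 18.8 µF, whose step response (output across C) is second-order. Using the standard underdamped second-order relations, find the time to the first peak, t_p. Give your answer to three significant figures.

t_p ≈ 0.00902 s

For a series RLC circuit (capacitor voltage as output), ω_n = 1/√(LC) = 1/√(253 mH · 18.8 µF) = 459 rad/s.
ζ = (R/2)·√(C/L) = (151/2)·√(18.8 µF/253 mH) = 0.651.
ω_d = ω_n√(1−ζ²) = 348 rad/s. t_p = π/ω_d = 0.00902 s.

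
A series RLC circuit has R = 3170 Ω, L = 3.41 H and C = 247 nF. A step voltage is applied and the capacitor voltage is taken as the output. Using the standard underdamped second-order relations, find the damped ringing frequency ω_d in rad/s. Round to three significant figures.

For a series RLC circuit (capacitor voltage as output), ω_n = 1/√(LC) = 1/√(3.41 H · 247 nF) = 1090 rad/s.
ζ = (R/2)·√(C/L) = (3170/2)·√(247 nF/3.41 H) = 0.427.
ω_d = 1090·√(1 − 0.427²) = 986 rad/s.

ω_d ≈ 986 rad/s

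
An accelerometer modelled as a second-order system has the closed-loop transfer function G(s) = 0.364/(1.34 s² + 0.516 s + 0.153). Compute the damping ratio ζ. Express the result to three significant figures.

ζ ≈ 0.570

Dividing through by 1.34: denominator becomes s² + 0.3851 s + 0.1142.
So ω_n = √0.1142 = 0.338 rad/s and ζ = 0.3851/(2·0.338) = 0.570.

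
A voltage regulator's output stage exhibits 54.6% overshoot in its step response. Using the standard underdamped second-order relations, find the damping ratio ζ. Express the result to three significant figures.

From %OS = 100·exp(−πζ/√(1−ζ²)), invert to get ζ = −ln(OS)/√(π² + ln²(OS)) with OS = 0.546.
−ln 0.546 = 0.6051, so ζ = 0.6051/√(π² + 0.3662) = 0.189.

ζ ≈ 0.189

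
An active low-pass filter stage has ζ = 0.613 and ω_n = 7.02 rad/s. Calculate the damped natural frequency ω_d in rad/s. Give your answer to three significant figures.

ω_d ≈ 5.55 rad/s

ω_d = ω_n√(1−ζ²) = 7.02·√0.624 = 5.55 rad/s.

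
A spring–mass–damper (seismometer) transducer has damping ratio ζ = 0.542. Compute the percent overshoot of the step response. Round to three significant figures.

For an underdamped second-order system, %OS = 100·exp(−πζ/√(1−ζ²)).
πζ/√(1−ζ²) = π·0.542/√(1−0.294) = 2.026, so %OS = 100·e^(−2.026) = 13.2%.

%OS ≈ 13.2%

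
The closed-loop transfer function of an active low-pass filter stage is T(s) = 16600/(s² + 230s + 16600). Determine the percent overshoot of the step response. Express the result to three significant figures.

Comparing the denominator to s² + 2ζω_n s + ω_n²: ω_n = √16600 = 129 rad/s, and 2ζω_n = 230 so ζ = 230/(2·129) = 0.893.
Overshoot: exp(−π·0.893/√(1−0.893²)) = 0.00199, i.e. 0.199%.

%OS ≈ 0.199%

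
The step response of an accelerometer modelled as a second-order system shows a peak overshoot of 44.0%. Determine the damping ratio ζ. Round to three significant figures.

Inverting the overshoot relation: ζ = |ln 0.440|/√(π² + ln²0.440) = 0.253.

ζ ≈ 0.253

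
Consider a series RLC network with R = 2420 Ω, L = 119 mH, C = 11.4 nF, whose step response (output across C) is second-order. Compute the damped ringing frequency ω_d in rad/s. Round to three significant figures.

For a series RLC circuit (capacitor voltage as output), ω_n = 1/√(LC) = 1/√(119 mH · 11.4 nF) = 27200 rad/s.
ζ = (R/2)·√(C/L) = (2420/2)·√(11.4 nF/119 mH) = 0.375.
The damped frequency ω_d = ω_n√(1−ζ²) = 25200 rad/s.

ω_d ≈ 25200 rad/s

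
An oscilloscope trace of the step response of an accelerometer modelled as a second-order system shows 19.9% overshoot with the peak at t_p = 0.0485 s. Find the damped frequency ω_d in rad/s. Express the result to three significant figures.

ω_d ≈ 64.8 rad/s

t_p = π/ω_d, so ω_d = π/0.0485 = 64.8 rad/s.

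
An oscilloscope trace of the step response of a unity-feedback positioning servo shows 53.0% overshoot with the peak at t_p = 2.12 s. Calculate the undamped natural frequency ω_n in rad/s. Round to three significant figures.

ω_n ≈ 1.51 rad/s

The overshoot fixes ζ = −ln(OS)/√(π²+ln²(OS)) = 0.198.
From t_p = π/ω_d, ω_d = π/2.12 = 1.48 rad/s, so ω_n = ω_d/√(1−ζ²) = 1.51 rad/s.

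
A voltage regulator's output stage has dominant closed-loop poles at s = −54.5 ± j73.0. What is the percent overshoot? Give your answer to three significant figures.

With σ = 54.5, ω_d = 73.0: ω_n = √(σ²+ω_d²) = 91.1 rad/s, ζ = σ/ω_n = 0.598.
%OS = 100 e^{−πζ/√(1−ζ²)} with ζ = 0.598 gives 9.58%.

%OS ≈ 9.58%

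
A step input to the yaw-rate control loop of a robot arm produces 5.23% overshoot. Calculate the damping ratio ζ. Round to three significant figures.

Inverting the overshoot relation: ζ = |ln 0.0523|/√(π² + ln²0.0523) = 0.685.

ζ ≈ 0.685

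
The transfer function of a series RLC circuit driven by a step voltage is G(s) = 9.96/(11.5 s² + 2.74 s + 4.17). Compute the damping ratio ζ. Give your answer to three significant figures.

ζ ≈ 0.198

Dividing through by 11.5: denominator becomes s² + 0.2383 s + 0.3626.
So ω_n = √0.3626 = 0.602 rad/s and ζ = 0.2383/(2·0.602) = 0.198.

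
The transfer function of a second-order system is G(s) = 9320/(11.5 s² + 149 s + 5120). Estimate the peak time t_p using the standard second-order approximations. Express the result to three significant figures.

Dividing through by 11.5: denominator becomes s² + 12.96 s + 445.2.
So ω_n = √445.2 = 21.1 rad/s and ζ = 12.96/(2·21.1) = 0.307.
ω_d = 21.1·√(1 − 0.307²) = 20.1 rad/s. t_p = π/ω_d = 0.156 s.

t_p ≈ 0.156 s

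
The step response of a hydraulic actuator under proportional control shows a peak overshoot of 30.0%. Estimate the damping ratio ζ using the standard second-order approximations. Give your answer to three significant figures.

ζ ≈ 0.358

From %OS = 100·exp(−πζ/√(1−ζ²)), invert to get ζ = −ln(OS)/√(π² + ln²(OS)) with OS = 0.300.
−ln 0.300 = 1.204, so ζ = 1.204/√(π² + 1.450) = 0.358.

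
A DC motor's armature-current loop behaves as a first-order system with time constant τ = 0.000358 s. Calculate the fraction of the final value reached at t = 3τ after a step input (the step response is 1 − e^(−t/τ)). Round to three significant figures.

y(t)/y_∞ = 1 − e^(−t/τ) = 1 − e^(−3) = 1 − e^(−3.00) = 0.950.

y/y_∞ ≈ 0.950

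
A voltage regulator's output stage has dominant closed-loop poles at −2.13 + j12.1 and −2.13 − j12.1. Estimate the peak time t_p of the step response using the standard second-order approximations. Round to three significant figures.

t_p ≈ 0.260 s

t_p = π/ω_d with ω_d = 12.1 (the imaginary part), so t_p = 0.260 s.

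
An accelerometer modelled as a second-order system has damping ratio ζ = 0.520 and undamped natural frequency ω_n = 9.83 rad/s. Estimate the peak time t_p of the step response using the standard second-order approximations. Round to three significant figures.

t_p ≈ 0.374 s

The damped frequency is ω_d = ω_n√(1−ζ²) = 9.83·√(1−0.270) = 8.40 rad/s.
Peak time t_p = π/ω_d = π/8.40 = 0.374 s.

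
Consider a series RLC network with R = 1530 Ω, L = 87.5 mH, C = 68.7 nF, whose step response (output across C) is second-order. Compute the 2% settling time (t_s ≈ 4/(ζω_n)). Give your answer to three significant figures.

t_s ≈ 0.000458 s

For a series RLC circuit (capacitor voltage as output), ω_n = 1/√(LC) = 1/√(87.5 mH · 68.7 nF) = 12900 rad/s.
ζ = (R/2)·√(C/L) = (1530/2)·√(68.7 nF/87.5 mH) = 0.678.
t_s ≈ 4/(ζω_n) = 0.000458 s.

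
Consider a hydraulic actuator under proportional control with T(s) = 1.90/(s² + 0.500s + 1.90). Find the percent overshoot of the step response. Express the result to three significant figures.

ω_n = √1.90 = 1.38 rad/s; ζ = 0.500/(2·1.38) = 0.181.
%OS = 100 e^{−πζ/√(1−ζ²)} with ζ = 0.181 gives 56.0%.

%OS ≈ 56.0%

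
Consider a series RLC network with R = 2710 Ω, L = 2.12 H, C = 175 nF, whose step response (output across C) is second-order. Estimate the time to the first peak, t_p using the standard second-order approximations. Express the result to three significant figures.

For a series RLC circuit (capacitor voltage as output), ω_n = 1/√(LC) = 1/√(2.12 H · 175 nF) = 1640 rad/s.
ζ = (R/2)·√(C/L) = (2710/2)·√(175 nF/2.12 H) = 0.389.
ω_d = 1640·√(1 − 0.389²) = 1510 rad/s. t_p = π/ω_d = 0.00208 s.

t_p ≈ 0.00208 s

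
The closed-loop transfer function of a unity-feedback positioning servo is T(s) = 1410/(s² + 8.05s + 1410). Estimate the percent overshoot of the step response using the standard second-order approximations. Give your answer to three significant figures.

%OS ≈ 71.3%

Comparing the denominator to s² + 2ζω_n s + ω_n²: ω_n = √1410 = 37.5 rad/s, and 2ζω_n = 8.05 so ζ = 8.05/(2·37.5) = 0.107.
Overshoot: exp(−π·0.107/√(1−0.107²)) = 0.713, i.e. 71.3%.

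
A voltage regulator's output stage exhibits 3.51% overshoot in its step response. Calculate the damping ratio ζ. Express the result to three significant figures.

ζ = −ln(OS)/√(π² + (ln OS)²). With OS = 0.0351, ln OS = −3.350 and ζ = 3.350/4.592 = 0.729.

ζ ≈ 0.729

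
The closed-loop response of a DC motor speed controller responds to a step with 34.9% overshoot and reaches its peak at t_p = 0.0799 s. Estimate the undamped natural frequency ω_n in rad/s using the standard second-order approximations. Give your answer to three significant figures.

The overshoot fixes ζ = −ln(OS)/√(π²+ln²(OS)) = 0.318.
From t_p = π/ω_d, ω_d = π/0.0799 = 39.3 rad/s, so ω_n = ω_d/√(1−ζ²) = 41.5 rad/s.

ω_n ≈ 41.5 rad/s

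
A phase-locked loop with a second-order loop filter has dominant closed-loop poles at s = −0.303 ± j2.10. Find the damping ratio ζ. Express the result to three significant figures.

ζ ≈ 0.143

|pole| = ω_n = √(0.303² + 2.10²) = 2.12 rad/s; ζ = cos θ = σ/ω_n = 0.143.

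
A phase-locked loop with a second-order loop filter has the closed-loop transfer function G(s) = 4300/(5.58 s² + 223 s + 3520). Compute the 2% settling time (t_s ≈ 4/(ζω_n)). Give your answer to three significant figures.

t_s ≈ 0.200 s

Dividing through by 5.58: denominator becomes s² + 39.96 s + 630.8.
So ω_n = √630.8 = 25.1 rad/s and ζ = 39.96/(2·25.1) = 0.796.
t_s ≈ 4/(ζω_n) = 0.200 s.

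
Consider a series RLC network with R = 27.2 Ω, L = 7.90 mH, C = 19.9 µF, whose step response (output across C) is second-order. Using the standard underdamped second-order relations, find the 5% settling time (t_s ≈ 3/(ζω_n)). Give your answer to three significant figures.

For a series RLC circuit (capacitor voltage as output), ω_n = 1/√(LC) = 1/√(7.90 mH · 19.9 µF) = 2520 rad/s.
ζ = (R/2)·√(C/L) = (27.2/2)·√(19.9 µF/7.90 mH) = 0.683.
t_s ≈ 3/(ζω_n) = 0.00174 s.

t_s ≈ 0.00174 s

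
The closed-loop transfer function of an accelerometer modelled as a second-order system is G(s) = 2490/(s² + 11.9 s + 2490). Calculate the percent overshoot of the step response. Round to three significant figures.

%OS ≈ 68.6%

Comparing the denominator to s² + 2ζω_n s + ω_n²: ω_n = √2490 = 49.9 rad/s, and 2ζω_n = 11.9 so ζ = 11.9/(2·49.9) = 0.119.
%OS = 100 e^{−πζ/√(1−ζ²)} with ζ = 0.119 gives 68.6%.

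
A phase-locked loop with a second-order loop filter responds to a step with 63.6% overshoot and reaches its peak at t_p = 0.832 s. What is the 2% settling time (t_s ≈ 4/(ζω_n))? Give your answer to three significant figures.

ζ from %OS: ζ = |ln 0.636|/√(π²+ln²0.636) = 0.143.
t_p = π/ω_d ⇒ ω_d = 3.78 rad/s; then ω_n = ω_d/√(1−ζ²) = 3.81 rad/s.
t_s ≈ 4/(ζω_n) = 4/(0.143·3.81) = 7.35 s.

t_s ≈ 7.35 s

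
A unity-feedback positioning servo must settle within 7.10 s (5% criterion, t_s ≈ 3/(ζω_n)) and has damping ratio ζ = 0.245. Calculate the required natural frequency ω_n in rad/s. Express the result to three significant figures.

ω_n ≈ 1.72 rad/s

Rearranging t_s ≈ 3/(ζω_n) gives ω_n = 3/(ζ·t_s) = 3/(0.245 × 7.10) = 1.72 rad/s.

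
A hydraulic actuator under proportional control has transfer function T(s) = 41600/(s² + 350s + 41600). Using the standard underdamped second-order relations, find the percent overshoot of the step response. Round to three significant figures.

Matching coefficients with s² + 2ζω_n s + ω_n² gives ω_n² = 41600 ⇒ ω_n = 204 rad/s, and ζ = 350/(2ω_n) = 0.858.
Overshoot: exp(−π·0.858/√(1−0.858²)) = 0.00526, i.e. 0.526%.

%OS ≈ 0.526%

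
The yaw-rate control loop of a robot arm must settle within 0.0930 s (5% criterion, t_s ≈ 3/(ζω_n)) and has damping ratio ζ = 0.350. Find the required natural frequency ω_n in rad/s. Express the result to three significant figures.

ω_n ≈ 92.2 rad/s

Rearranging t_s ≈ 3/(ζω_n) gives ω_n = 3/(ζ·t_s) = 3/(0.350 × 0.0930) = 92.2 rad/s.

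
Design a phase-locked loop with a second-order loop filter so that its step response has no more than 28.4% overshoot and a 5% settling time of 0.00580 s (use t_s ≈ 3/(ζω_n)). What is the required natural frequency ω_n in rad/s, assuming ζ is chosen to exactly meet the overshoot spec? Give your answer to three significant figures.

ζ = −ln(OS)/√(π² + (ln OS)²). With OS = 0.284, ln OS = −1.259 and ζ = 1.259/3.384 = 0.372.
Then ω_n = 3/(ζ t_s) = 3/(0.372 × 0.00580) = 1390 rad/s.

ω_n ≈ 1390 rad/s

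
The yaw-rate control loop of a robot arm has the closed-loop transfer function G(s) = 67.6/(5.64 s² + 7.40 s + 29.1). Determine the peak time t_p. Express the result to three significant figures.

t_p ≈ 1.44 s

Dividing through by 5.64: denominator becomes s² + 1.312 s + 5.160.
So ω_n = √5.160 = 2.27 rad/s and ζ = 1.312/(2·2.27) = 0.289.
ω_d = ω_n√(1−ζ²) = 2.17 rad/s. t_p = π/ω_d = 1.44 s.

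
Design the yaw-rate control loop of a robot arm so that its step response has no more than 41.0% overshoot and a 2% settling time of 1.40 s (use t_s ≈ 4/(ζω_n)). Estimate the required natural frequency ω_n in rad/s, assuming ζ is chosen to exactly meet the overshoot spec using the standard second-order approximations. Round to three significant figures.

ω_n ≈ 10.5 rad/s

From %OS = 100·exp(−πζ/√(1−ζ²)), invert to get ζ = −ln(OS)/√(π² + ln²(OS)) with OS = 0.410.
−ln 0.410 = 0.8916, so ζ = 0.8916/√(π² + 0.7949) = 0.273.
Then ω_n = 4/(ζ t_s) = 4/(0.273 × 1.40) = 10.5 rad/s.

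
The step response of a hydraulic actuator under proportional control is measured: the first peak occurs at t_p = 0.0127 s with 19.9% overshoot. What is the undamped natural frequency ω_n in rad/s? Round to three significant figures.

ω_n ≈ 278 rad/s

ζ from %OS: ζ = |ln 0.199|/√(π²+ln²0.199) = 0.457.
t_p = π/ω_d ⇒ ω_d = 247 rad/s; then ω_n = ω_d/√(1−ζ²) = 278 rad/s.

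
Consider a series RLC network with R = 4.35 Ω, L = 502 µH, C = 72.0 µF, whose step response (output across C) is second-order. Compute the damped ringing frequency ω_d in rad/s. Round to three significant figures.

For a series RLC circuit (capacitor voltage as output), ω_n = 1/√(LC) = 1/√(502 µH · 72.0 µF) = 5260 rad/s.
ζ = (R/2)·√(C/L) = (4.35/2)·√(72.0 µF/502 µH) = 0.824.
The damped frequency ω_d = ω_n√(1−ζ²) = 2980 rad/s.

ω_d ≈ 2980 rad/s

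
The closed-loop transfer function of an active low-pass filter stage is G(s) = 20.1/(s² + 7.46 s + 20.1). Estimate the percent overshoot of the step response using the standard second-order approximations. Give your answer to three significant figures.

%OS ≈ 0.900%

Comparing the denominator to s² + 2ζω_n s + ω_n²: ω_n = √20.1 = 4.48 rad/s, and 2ζω_n = 7.46 so ζ = 7.46/(2·4.48) = 0.832.
Overshoot: exp(−π·0.832/√(1−0.832²)) = 0.00900, i.e. 0.900%.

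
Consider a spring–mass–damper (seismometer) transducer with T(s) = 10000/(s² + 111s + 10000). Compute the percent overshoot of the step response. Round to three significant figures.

Comparing the denominator to s² + 2ζω_n s + ω_n²: ω_n = √10000 = 100 rad/s, and 2ζω_n = 111 so ζ = 111/(2·100) = 0.555.
%OS = 100·exp(−πζ/√(1−ζ²)) = 12.3%.

%OS ≈ 12.3%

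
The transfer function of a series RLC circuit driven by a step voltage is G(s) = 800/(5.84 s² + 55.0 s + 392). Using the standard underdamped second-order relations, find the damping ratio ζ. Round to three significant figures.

Dividing through by 5.84: denominator becomes s² + 9.418 s + 67.12.
So ω_n = √67.12 = 8.19 rad/s and ζ = 9.418/(2·8.19) = 0.575.

ζ ≈ 0.575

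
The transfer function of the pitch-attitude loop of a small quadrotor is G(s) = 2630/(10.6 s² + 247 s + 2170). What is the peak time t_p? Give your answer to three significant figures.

t_p ≈ 0.378 s

Dividing through by 10.6: denominator becomes s² + 23.30 s + 204.7.
So ω_n = √204.7 = 14.3 rad/s and ζ = 23.30/(2·14.3) = 0.814.
ω_d = 14.3·√(1 − 0.814²) = 8.30 rad/s. t_p = π/ω_d = 0.378 s.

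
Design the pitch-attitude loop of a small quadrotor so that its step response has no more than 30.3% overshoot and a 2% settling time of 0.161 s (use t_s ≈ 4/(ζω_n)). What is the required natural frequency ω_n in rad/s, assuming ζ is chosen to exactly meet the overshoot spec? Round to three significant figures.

Inverting the overshoot relation: ζ = |ln 0.303|/√(π² + ln²0.303) = 0.355.
From t_s ≈ 4/(ζω_n): ω_n = 4/(ζ·t_s) = 4/(0.355·0.161) = 69.9 rad/s.

ω_n ≈ 69.9 rad/s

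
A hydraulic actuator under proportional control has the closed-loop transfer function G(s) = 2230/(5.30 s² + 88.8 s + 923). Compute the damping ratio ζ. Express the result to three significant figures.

Dividing through by 5.30: denominator becomes s² + 16.75 s + 174.2.
So ω_n = √174.2 = 13.2 rad/s and ζ = 16.75/(2·13.2) = 0.635.

ζ ≈ 0.635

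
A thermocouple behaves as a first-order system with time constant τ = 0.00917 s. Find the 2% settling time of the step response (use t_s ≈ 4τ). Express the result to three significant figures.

t_s ≈ 0.0367 s

t_s ≈ 4τ = 0.0367 s.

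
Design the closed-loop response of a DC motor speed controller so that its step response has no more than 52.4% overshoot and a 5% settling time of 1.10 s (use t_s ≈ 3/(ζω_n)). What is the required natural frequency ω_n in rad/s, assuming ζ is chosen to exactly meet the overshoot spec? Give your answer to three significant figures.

Inverting the overshoot relation: ζ = |ln 0.524|/√(π² + ln²0.524) = 0.201.
Then ω_n = 3/(ζ t_s) = 3/(0.201 × 1.10) = 13.5 rad/s.

ω_n ≈ 13.5 rad/s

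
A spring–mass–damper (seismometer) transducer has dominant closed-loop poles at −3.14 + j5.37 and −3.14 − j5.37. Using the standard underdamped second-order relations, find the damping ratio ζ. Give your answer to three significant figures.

With σ = 3.14, ω_d = 5.37: ω_n = √(σ²+ω_d²) = 6.22 rad/s, ζ = σ/ω_n = 0.505.

ζ ≈ 0.505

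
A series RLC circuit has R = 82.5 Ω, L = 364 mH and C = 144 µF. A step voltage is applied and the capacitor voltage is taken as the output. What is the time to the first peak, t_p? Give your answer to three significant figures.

For a series RLC circuit (capacitor voltage as output), ω_n = 1/√(LC) = 1/√(364 mH · 144 µF) = 138 rad/s.
ζ = (R/2)·√(C/L) = (82.5/2)·√(144 µF/364 mH) = 0.820.
ω_d = 138·√(1 − 0.820²) = 79.0 rad/s. t_p = π/ω_d = 0.0398 s.

t_p ≈ 0.0398 s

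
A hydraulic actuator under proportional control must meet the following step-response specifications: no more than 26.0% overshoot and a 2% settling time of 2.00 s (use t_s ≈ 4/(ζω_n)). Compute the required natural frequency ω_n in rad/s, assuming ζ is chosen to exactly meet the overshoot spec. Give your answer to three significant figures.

ω_n ≈ 5.08 rad/s

Inverting the overshoot relation: ζ = |ln 0.260|/√(π² + ln²0.260) = 0.394.
From t_s ≈ 4/(ζω_n): ω_n = 4/(ζ·t_s) = 4/(0.394·2.00) = 5.08 rad/s.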